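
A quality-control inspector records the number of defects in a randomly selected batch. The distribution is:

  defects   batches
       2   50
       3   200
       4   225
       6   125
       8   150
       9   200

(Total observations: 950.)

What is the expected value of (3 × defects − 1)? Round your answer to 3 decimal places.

15.895

Total = 950, so P(defects=2) = 50/950, etc.
E[3x-1] = (1/19)·5 + (4/19)·8 + (9/38)·11 + (5/38)·17 + (3/19)·23 + (4/19)·26
     = 302/19 ≈ 15.895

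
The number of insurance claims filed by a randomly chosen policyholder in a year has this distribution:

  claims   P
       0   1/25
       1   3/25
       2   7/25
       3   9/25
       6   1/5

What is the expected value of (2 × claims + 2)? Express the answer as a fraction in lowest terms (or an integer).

198/25

E[2x+2] = (1/25)·2 + (3/25)·4 + (7/25)·6 + (9/25)·8 + (1/5)·14
     = 198/25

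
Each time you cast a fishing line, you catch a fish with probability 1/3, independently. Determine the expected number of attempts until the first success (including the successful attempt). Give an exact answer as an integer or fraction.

3

For a geometric distribution, E[trials] = 1/p = 1/(1/3) = 3.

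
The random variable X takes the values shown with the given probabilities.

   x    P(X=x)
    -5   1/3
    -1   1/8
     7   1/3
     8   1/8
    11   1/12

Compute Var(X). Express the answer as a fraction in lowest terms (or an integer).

E[X] = (1/3)·(-5) + (1/8)·(-1) + (1/3)·7 + (1/8)·8 + (1/12)·11 = 59/24
E[X²] = (1/3)·25 + (1/8)·1 + (1/3)·49 + (1/8)·64 + (1/12)·121 = 343/8
Var(X) = 343/8 − (59/24)² = 21215/576

21215/576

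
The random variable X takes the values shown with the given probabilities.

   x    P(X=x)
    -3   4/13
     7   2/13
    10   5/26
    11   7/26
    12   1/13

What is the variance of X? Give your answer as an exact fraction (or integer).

25453/676

E[X] = (4/13)·(-3) + (2/13)·7 + (5/26)·10 + (7/26)·11 + (1/13)·12 = 155/26
E[X²] = (4/13)·9 + (2/13)·49 + (5/26)·100 + (7/26)·121 + (1/13)·144 = 1903/26
Var(X) = 1903/26 − (155/26)² = 25453/676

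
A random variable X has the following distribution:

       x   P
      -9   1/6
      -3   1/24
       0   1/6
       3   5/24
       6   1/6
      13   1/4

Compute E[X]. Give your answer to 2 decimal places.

E[X] = (1/6)·(-9) + (1/24)·(-3) + (1/6)·0 + (5/24)·3 + (1/6)·6 + (1/4)·13
     = 13/4 ≈ 3.25

3.25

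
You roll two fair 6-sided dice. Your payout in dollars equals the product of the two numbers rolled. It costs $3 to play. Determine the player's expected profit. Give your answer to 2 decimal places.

$9.25

Distribution of the product of the two numbers rolled: 1 w.p. 1/36, 2 w.p. 1/18, 3 w.p. 1/18, 4 w.p. 1/12, 5 w.p. 1/18, 6 w.p. 1/9, …
E[payout] = (1/36)·1 + (1/18)·2 + (1/18)·3 + (1/12)·4 + (1/18)·5 + (1/9)·6 + (1/18)·8 + (1/36)·9 + (1/18)·10 + (1/9)·12 + (1/18)·15 + (1/36)·16 + (1/18)·18 + (1/18)·20 + (1/18)·24 + (1/36)·25 + (1/18)·30 + (1/36)·36 = 49/4
Expected profit = 49/4 − 3 = 37/4 ≈ $9.25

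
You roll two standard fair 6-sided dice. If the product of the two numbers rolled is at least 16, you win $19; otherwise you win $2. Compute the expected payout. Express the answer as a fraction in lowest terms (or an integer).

E[payout] = (25/36)·2 + (11/36)·19 = 259/36

259/36 dollars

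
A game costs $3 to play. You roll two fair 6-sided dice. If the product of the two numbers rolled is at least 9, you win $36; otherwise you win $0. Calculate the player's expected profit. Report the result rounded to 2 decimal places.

$17.00

E[payout] = (4/9)·0 + (5/9)·36 = 20
Expected profit = 20 − 3 = 17 ≈ $17.00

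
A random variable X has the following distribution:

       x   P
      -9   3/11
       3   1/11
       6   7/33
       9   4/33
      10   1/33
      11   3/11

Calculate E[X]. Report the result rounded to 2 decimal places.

E[X] = (3/11)·(-9) + (1/11)·3 + (7/33)·6 + (4/33)·9 + (1/33)·10 + (3/11)·11
     = 115/33 ≈ 3.48

3.48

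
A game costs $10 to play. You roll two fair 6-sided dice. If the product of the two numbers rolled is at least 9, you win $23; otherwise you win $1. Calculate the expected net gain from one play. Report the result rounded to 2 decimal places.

$3.22

E[payout] = (4/9)·1 + (5/9)·23 = 119/9
Expected profit = 119/9 − 10 = 29/9 ≈ $3.22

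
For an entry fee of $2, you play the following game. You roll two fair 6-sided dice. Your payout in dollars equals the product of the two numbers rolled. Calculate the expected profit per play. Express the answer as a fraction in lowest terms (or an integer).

Distribution of the product of the two numbers rolled: 1 w.p. 1/36, 2 w.p. 1/18, 3 w.p. 1/18, 4 w.p. 1/12, 5 w.p. 1/18, 6 w.p. 1/9, …
E[payout] = (1/36)·1 + (1/18)·2 + (1/18)·3 + (1/12)·4 + (1/18)·5 + (1/9)·6 + (1/18)·8 + (1/36)·9 + (1/18)·10 + (1/9)·12 + (1/18)·15 + (1/36)·16 + (1/18)·18 + (1/18)·20 + (1/18)·24 + (1/36)·25 + (1/18)·30 + (1/36)·36 = 49/4
Expected profit = 49/4 − 2 = 41/4

41/4 dollars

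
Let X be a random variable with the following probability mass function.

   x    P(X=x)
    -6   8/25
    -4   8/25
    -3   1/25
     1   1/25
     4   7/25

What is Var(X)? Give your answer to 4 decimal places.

16.8544

E[X] = (8/25)·(-6) + (8/25)·(-4) + (1/25)·(-3) + (1/25)·1 + (7/25)·4 = -54/25
E[X²] = (8/25)·36 + (8/25)·16 + (1/25)·9 + (1/25)·1 + (7/25)·16 = 538/25
Var(X) = 538/25 − (-54/25)² = 10534/625 ≈ 16.8544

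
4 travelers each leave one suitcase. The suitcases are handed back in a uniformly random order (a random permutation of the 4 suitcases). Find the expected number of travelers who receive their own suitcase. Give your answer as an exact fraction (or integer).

Let Xᵢ = 1 if person i gets their own suitcase. For each i, P(Xᵢ=1) = 1/4.
By linearity of expectation, E[X₁+…+X_4] = 4·(1/4) = 1.

1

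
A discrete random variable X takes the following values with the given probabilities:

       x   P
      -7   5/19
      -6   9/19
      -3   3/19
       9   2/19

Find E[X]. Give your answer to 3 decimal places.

E[X] = (5/19)·(-7) + (9/19)·(-6) + (3/19)·(-3) + (2/19)·9
     = -80/19 ≈ -4.211

-4.211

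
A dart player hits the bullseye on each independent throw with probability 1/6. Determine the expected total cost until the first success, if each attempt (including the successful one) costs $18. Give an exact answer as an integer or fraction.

$108

E[#attempts] = 1/p = 6; E[cost] = 18·6 = 108.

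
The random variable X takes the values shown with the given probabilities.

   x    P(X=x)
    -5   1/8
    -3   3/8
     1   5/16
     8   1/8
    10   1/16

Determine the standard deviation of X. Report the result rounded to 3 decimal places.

4.586

E[X] = 3/16, E[X²] = 337/16
Var(X) = E[X²] − (E[X])² = 337/16 − 9/256 = 5383/256
SD(X) = √(5383/256) ≈ 4.586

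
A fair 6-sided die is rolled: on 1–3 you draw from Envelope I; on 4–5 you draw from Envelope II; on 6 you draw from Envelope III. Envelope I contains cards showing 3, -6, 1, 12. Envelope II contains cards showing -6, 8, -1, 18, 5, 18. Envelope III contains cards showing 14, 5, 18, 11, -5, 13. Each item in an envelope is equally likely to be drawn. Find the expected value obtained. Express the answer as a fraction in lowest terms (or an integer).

185/36

E[X | Envelope I] = (3 − 6 + 1 + 12)/4 = 5/2
E[X | Envelope II] = (-6 + 8 − 1 + 18 + 5 + 18)/6 = 7
E[X | Envelope III] = (14 + 5 + 18 + 11 − 5 + 13)/6 = 28/3
E[X] = (1/2)·5/2 + (1/3)·7 + (1/6)·28/3 = 185/36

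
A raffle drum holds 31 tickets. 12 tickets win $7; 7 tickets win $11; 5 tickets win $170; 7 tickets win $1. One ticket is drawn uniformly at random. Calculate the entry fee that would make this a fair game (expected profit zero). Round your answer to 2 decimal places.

E[payout] = (12/31)·7 + (7/31)·11 + (5/31)·170 + (7/31)·1 = 1018/31
Fair fee = E[payout] = 1018/31 ≈ $32.84

$32.84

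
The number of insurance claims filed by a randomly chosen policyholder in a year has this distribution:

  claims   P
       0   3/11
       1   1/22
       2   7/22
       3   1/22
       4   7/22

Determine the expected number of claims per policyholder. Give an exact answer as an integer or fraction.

23/11

E[X] = (3/11)·0 + (1/22)·1 + (7/22)·2 + (1/22)·3 + (7/22)·4
     = 23/11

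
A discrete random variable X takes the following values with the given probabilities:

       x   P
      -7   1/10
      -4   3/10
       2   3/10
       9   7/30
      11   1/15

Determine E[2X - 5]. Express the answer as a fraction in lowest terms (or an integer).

-29/15

E[2x-5] = (1/10)·(-19) + (3/10)·(-13) + (3/10)·(-1) + (7/30)·13 + (1/15)·17
     = -29/15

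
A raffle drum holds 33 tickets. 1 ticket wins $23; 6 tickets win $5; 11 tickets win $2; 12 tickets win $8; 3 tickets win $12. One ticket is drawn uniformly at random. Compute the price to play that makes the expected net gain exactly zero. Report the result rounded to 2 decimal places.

$6.27

E[payout] = (1/33)·23 + (6/33)·5 + (11/33)·2 + (12/33)·8 + (3/33)·12 = 69/11
Fair fee = E[payout] = 69/11 ≈ $6.27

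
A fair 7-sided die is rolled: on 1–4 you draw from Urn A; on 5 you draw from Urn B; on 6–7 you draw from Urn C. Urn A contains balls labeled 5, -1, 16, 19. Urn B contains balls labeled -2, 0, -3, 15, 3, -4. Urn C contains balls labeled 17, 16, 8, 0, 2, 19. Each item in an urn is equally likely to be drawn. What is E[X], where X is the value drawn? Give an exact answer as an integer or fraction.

367/42

E[X | Urn A] = (5 − 1 + 16 + 19)/4 = 39/4
E[X | Urn B] = (-2 + 0 − 3 + 15 + 3 − 4)/6 = 3/2
E[X | Urn C] = (17 + 16 + 8 + 0 + 2 + 19)/6 = 31/3
E[X] = (4/7)·39/4 + (1/7)·3/2 + (2/7)·31/3 = 367/42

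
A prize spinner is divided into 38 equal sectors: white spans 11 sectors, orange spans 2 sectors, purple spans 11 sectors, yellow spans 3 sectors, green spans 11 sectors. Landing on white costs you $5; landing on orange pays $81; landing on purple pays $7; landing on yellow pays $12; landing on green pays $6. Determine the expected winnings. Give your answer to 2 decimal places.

E[payout] = (11/38)·(-5) + (2/38)·81 + (11/38)·7 + (3/38)·12 + (11/38)·6 = 143/19
≈ $7.53

$7.53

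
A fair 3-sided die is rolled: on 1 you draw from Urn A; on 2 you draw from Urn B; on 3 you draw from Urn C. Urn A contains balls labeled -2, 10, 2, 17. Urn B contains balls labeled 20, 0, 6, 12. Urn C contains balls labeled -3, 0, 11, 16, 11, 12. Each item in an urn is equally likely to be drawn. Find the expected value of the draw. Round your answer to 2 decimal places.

E[X | Urn A] = (-2 + 10 + 2 + 17)/4 = 27/4
E[X | Urn B] = (20 + 0 + 6 + 12)/4 = 19/2
E[X | Urn C] = (-3 + 0 + 11 + 16 + 11 + 12)/6 = 47/6
E[X] = (1/3)·27/4 + (1/3)·19/2 + (1/3)·47/6 = 289/36 ≈ 8.03

8.03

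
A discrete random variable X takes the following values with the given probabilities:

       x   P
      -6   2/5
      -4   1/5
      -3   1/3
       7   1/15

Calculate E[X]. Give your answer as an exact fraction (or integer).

-56/15

E[X] = (2/5)·(-6) + (1/5)·(-4) + (1/3)·(-3) + (1/15)·7
     = -56/15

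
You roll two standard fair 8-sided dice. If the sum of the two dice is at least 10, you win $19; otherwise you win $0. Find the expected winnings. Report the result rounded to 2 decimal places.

$8.31

E[payout] = (9/16)·0 + (7/16)·19 = 133/16
≈ $8.31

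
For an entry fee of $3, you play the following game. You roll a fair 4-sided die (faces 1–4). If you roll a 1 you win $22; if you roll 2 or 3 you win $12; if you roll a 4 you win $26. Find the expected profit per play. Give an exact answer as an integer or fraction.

$15

E[payout] = (1/2)·12 + (1/4)·22 + (1/4)·26 = 18
Expected profit = 18 − 3 = 15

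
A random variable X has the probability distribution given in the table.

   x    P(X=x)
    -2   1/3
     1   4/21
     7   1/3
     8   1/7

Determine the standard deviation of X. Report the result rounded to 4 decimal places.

4.2426

E[X] = 3, E[X²] = 27
Var(X) = E[X²] − (E[X])² = 27 − 9 = 18
SD(X) = √(18) ≈ 4.2426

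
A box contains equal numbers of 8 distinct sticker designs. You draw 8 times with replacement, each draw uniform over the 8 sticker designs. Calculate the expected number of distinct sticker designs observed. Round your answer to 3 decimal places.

Let Xⱼ=1 if type j appears at least once. P(Xⱼ=1) = 1 − ((8−1)/8)^8 = 11012415/16777216.
E[#distinct] = 8·11012415/16777216 = 11012415/2097152.
≈ 5.251

5.251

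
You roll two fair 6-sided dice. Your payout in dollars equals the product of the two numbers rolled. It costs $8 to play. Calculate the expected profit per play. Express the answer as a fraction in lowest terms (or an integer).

Distribution of the product of the two numbers rolled: 1 w.p. 1/36, 2 w.p. 1/18, 3 w.p. 1/18, 4 w.p. 1/12, 5 w.p. 1/18, 6 w.p. 1/9, …
E[payout] = (1/36)·1 + (1/18)·2 + (1/18)·3 + (1/12)·4 + (1/18)·5 + (1/9)·6 + (1/18)·8 + (1/36)·9 + (1/18)·10 + (1/9)·12 + (1/18)·15 + (1/36)·16 + (1/18)·18 + (1/18)·20 + (1/18)·24 + (1/36)·25 + (1/18)·30 + (1/36)·36 = 49/4
Expected profit = 49/4 − 8 = 17/4

17/4 dollars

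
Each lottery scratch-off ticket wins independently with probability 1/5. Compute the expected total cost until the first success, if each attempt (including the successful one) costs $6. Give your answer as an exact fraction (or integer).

$30

E[#attempts] = 1/p = 5; E[cost] = 6·5 = 30.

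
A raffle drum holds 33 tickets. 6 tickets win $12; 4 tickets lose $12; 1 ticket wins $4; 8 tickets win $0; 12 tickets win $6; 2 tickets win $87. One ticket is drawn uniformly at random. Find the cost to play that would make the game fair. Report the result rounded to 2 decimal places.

E[payout] = (6/33)·12 + (4/33)·(-12) + (1/33)·4 + (8/33)·0 + (12/33)·6 + (2/33)·87 = 274/33
Fair fee = E[payout] = 274/33 ≈ $8.30

$8.30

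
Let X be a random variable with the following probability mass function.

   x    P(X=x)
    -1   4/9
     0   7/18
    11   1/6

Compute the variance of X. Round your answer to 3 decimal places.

18.682

E[X] = (4/9)·(-1) + (7/18)·0 + (1/6)·11 = 25/18
E[X²] = (4/9)·1 + (7/18)·0 + (1/6)·121 = 371/18
Var(X) = 371/18 − (25/18)² = 6053/324 ≈ 18.682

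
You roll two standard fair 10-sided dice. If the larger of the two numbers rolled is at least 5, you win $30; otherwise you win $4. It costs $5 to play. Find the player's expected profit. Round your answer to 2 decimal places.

E[payout] = (4/25)·4 + (21/25)·30 = 646/25
Expected profit = 646/25 − 5 = 521/25 ≈ $20.84

$20.84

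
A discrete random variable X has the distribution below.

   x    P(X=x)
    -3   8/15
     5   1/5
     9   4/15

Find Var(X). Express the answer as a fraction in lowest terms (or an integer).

704/25

E[X] = (8/15)·(-3) + (1/5)·5 + (4/15)·9 = 9/5
E[X²] = (8/15)·9 + (1/5)·25 + (4/15)·81 = 157/5
Var(X) = 157/5 − (9/5)² = 704/25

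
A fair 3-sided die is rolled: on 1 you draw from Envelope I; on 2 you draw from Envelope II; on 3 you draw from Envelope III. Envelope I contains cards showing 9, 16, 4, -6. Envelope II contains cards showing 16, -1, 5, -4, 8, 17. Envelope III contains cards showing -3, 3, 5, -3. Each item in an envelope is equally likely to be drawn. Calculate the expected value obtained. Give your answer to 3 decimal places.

4.361

E[X | Envelope I] = (9 + 16 + 4 − 6)/4 = 23/4
E[X | Envelope II] = (16 − 1 + 5 − 4 + 8 + 17)/6 = 41/6
E[X | Envelope III] = (-3 + 3 + 5 − 3)/4 = 1/2
E[X] = (1/3)·23/4 + (1/3)·41/6 + (1/3)·1/2 = 157/36 ≈ 4.361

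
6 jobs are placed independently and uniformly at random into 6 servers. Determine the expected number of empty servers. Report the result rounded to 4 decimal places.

Let Xⱼ=1 if server j is empty. P(Xⱼ=1) = ((6-1)/6)^6 = 15625/46656.
By linearity, E[#empty] = 6·15625/46656 = 15625/7776.
≈ 2.0094

2.0094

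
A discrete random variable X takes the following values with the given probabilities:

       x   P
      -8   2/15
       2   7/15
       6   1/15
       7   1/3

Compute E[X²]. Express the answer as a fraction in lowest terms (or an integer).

E[X²] = (2/15)·64 + (7/15)·4 + (1/15)·36 + (1/3)·49
     = 437/15

437/15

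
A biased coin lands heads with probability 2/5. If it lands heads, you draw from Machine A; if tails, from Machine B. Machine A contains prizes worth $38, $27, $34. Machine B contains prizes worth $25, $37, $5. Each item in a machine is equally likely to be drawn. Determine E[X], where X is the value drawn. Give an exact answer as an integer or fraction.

133/5 dollars

E[X | Machine A] = (38 + 27 + 34)/3 = 33
E[X | Machine B] = (25 + 37 + 5)/3 = 67/3
E[X] = (2/5)·33 + (3/5)·67/3 = 133/5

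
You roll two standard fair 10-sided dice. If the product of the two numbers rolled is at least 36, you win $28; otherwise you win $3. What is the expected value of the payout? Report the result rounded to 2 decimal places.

$11.75

E[payout] = (13/20)·3 + (7/20)·28 = 47/4
≈ $11.75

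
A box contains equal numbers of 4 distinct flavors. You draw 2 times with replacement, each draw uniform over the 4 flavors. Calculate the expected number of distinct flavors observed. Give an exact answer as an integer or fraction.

7/4

Let Xⱼ=1 if type j appears at least once. P(Xⱼ=1) = 1 − ((4−1)/4)^2 = 7/16.
E[#distinct] = 4·7/16 = 7/4.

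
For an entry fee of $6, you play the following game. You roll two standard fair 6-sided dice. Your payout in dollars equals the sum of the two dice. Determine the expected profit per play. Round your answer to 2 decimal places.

$1.00

Distribution of the sum of the two dice: 2 w.p. 1/36, 3 w.p. 1/18, 4 w.p. 1/12, 5 w.p. 1/9, 6 w.p. 5/36, 7 w.p. 1/6, …
E[payout] = (1/36)·2 + (1/18)·3 + (1/12)·4 + (1/9)·5 + (5/36)·6 + (1/6)·7 + (5/36)·8 + (1/9)·9 + (1/12)·10 + (1/18)·11 + (1/36)·12 = 7
Expected profit = 7 − 6 = 1 ≈ $1.00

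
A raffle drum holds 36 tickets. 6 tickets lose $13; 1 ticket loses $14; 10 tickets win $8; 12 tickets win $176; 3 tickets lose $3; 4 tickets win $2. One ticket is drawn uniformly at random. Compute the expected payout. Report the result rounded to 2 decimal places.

E[payout] = (6/36)·(-13) + (1/36)·(-14) + (10/36)·8 + (12/36)·176 + (3/36)·(-3) + (4/36)·2 = 2099/36
≈ $58.31

$58.31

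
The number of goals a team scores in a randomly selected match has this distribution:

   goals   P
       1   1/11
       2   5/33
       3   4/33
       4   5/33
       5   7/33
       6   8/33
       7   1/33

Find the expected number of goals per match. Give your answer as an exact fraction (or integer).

E[X] = (1/11)·1 + (5/33)·2 + (4/33)·3 + (5/33)·4 + (7/33)·5 + (8/33)·6 + (1/33)·7
     = 45/11

45/11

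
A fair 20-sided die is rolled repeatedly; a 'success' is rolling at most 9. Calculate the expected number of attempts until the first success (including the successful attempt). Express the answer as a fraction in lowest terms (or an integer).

20/9

For a geometric distribution, E[trials] = 1/p = 1/(9/20) = 20/9.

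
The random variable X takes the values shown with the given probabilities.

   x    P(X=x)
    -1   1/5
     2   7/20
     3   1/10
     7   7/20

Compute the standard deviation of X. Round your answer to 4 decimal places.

E[X] = 13/4, E[X²] = 393/20
Var(X) = E[X²] − (E[X])² = 393/20 − 169/16 = 727/80
SD(X) = √(727/80) ≈ 3.0145

3.0145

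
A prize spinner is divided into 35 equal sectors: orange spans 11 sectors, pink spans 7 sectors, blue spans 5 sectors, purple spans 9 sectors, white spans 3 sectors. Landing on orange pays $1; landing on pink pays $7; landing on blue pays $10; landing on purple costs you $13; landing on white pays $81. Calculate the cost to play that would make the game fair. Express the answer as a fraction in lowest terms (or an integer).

236/35 dollars

E[payout] = (11/35)·1 + (7/35)·7 + (5/35)·10 + (9/35)·(-13) + (3/35)·81 = 236/35
Fair fee = E[payout] = 236/35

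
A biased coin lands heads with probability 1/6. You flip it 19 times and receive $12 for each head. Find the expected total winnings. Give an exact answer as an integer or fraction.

E[#heads] = 19·1/6 = 19/6 (linearity over flips).
E[winnings] = 12·19/6 = 38.

$38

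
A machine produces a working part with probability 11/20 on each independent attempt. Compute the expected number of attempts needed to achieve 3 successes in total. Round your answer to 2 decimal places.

By linearity (sum of 3 independent geometric waits), E[trials] = 3/p = 3/(11/20) = 60/11.
≈ 5.45

5.45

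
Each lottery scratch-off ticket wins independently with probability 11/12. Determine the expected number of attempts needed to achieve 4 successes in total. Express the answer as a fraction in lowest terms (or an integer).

48/11

By linearity (sum of 4 independent geometric waits), E[trials] = 4/p = 4/(11/12) = 48/11.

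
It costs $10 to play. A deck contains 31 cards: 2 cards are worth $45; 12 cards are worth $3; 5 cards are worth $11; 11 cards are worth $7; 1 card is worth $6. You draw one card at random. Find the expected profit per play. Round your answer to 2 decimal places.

-$1.48

E[payout] = (2/31)·45 + (12/31)·3 + (5/31)·11 + (11/31)·7 + (1/31)·6 = 264/31
Expected profit = 264/31 − 10 = -46/31 ≈ -$1.48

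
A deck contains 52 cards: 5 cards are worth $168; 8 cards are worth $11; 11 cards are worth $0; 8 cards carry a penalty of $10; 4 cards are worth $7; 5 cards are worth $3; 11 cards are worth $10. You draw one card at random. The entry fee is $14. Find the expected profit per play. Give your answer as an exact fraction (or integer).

21/4 dollars

E[payout] = (5/52)·168 + (8/52)·11 + (11/52)·0 + (8/52)·(-10) + (4/52)·7 + (5/52)·3 + (11/52)·10 = 77/4
Expected profit = 77/4 − 14 = 21/4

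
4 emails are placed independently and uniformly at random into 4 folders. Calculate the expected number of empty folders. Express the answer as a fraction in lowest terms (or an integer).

81/64

Let Xⱼ=1 if folder j is empty. P(Xⱼ=1) = ((4-1)/4)^4 = 81/256.
By linearity, E[#empty] = 4·81/256 = 81/64.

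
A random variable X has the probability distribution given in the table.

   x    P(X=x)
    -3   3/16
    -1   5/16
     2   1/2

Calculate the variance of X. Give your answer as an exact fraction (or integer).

255/64

E[X] = (3/16)·(-3) + (5/16)·(-1) + (1/2)·2 = 1/8
E[X²] = (3/16)·9 + (5/16)·1 + (1/2)·4 = 4
Var(X) = 4 − (1/8)² = 255/64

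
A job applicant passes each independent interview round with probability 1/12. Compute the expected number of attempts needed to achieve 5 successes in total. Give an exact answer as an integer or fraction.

60

By linearity (sum of 5 independent geometric waits), E[trials] = 5/p = 5/(1/12) = 60.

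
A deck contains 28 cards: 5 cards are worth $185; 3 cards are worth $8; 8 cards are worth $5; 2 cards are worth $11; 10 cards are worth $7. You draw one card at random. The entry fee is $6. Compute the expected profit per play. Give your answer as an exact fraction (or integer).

E[payout] = (5/28)·185 + (3/28)·8 + (8/28)·5 + (2/28)·11 + (10/28)·7 = 1081/28
Expected profit = 1081/28 − 6 = 913/28

913/28 dollars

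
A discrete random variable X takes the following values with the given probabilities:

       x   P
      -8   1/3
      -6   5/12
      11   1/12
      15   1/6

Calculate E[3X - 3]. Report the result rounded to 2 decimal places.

-8.25

E[3x-3] = (1/3)·(-27) + (5/12)·(-21) + (1/12)·30 + (1/6)·42
     = -33/4 ≈ -8.25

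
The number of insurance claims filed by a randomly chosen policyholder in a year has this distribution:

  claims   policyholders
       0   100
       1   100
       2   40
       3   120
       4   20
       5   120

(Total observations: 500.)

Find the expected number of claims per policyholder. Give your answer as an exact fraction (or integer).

Total = 500, so P(claims=0) = 100/500, etc.
E[X] = (1/5)·0 + (1/5)·1 + (2/25)·2 + (6/25)·3 + (1/25)·4 + (6/25)·5
     = 61/25

61/25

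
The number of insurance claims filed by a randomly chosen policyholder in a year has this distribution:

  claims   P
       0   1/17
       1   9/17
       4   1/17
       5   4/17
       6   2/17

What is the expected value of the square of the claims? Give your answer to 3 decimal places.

11.588

E[X²] = (1/17)·0 + (9/17)·1 + (1/17)·16 + (4/17)·25 + (2/17)·36
     = 197/17 ≈ 11.588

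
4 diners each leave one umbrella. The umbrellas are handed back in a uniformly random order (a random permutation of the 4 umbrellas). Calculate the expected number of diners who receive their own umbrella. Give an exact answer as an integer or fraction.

Let Xᵢ = 1 if person i gets their own umbrella. For each i, P(Xᵢ=1) = 1/4.
By linearity of expectation, E[X₁+…+X_4] = 4·(1/4) = 1.

1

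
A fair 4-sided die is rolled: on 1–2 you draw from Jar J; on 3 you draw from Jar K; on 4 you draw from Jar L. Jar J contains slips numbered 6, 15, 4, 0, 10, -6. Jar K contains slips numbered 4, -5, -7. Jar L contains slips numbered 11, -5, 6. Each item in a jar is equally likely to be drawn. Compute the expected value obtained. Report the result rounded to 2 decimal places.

E[X | Jar J] = (6 + 15 + 4 + 0 + 10 − 6)/6 = 29/6
E[X | Jar K] = (4 − 5 − 7)/3 = -8/3
E[X | Jar L] = (11 − 5 + 6)/3 = 4
E[X] = (1/2)·29/6 + (1/4)·(-8/3) + (1/4)·4 = 11/4 ≈ 2.75

2.75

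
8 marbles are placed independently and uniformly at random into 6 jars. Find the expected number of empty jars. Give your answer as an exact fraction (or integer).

390625/279936

Let Xⱼ=1 if jar j is empty. P(Xⱼ=1) = ((6-1)/6)^8 = 390625/1679616.
By linearity, E[#empty] = 6·390625/1679616 = 390625/279936.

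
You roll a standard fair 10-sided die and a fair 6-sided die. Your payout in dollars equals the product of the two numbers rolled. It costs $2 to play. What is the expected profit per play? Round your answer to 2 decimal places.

Distribution of the product of the two numbers rolled: 1 w.p. 1/60, 2 w.p. 1/30, 3 w.p. 1/30, 4 w.p. 1/20, 5 w.p. 1/30, 6 w.p. 1/15, …
E[payout] = (1/60)·1 + (1/30)·2 + (1/30)·3 + (1/20)·4 + (1/30)·5 + (1/15)·6 + (1/60)·7 + (1/20)·8 + (1/30)·9 + (1/20)·10 + (1/15)·12 + (1/60)·14 + (1/30)·15 + (1/30)·16 + (1/20)·18 + (1/20)·20 + (1/60)·21 + (1/20)·24 + (1/60)·25 + (1/60)·27 + (1/60)·28 + (1/20)·30 + (1/60)·32 + (1/60)·35 + (1/30)·36 + (1/30)·40 + (1/60)·42 + (1/60)·45 + (1/60)·48 + (1/60)·50 + (1/60)·54 + (1/60)·60 = 77/4
Expected profit = 77/4 − 2 = 69/4 ≈ $17.25

$17.25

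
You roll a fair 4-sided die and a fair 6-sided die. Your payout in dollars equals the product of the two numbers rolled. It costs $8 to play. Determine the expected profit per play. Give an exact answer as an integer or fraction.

3/4 dollars

Distribution of the product of the two numbers rolled: 1 w.p. 1/24, 2 w.p. 1/12, 3 w.p. 1/12, 4 w.p. 1/8, 5 w.p. 1/24, 6 w.p. 1/8, …
E[payout] = (1/24)·1 + (1/12)·2 + (1/12)·3 + (1/8)·4 + (1/24)·5 + (1/8)·6 + (1/12)·8 + (1/24)·9 + (1/24)·10 + (1/8)·12 + (1/24)·15 + (1/24)·16 + (1/24)·18 + (1/24)·20 + (1/24)·24 = 35/4
Expected profit = 35/4 − 8 = 3/4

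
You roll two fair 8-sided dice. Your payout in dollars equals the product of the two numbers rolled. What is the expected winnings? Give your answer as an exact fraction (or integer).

Distribution of the product of the two numbers rolled: 1 w.p. 1/64, 2 w.p. 1/32, 3 w.p. 1/32, 4 w.p. 3/64, 5 w.p. 1/32, 6 w.p. 1/16, …
E[payout] = (1/64)·1 + (1/32)·2 + (1/32)·3 + (3/64)·4 + (1/32)·5 + (1/16)·6 + (1/32)·7 + (1/16)·8 + (1/64)·9 + (1/32)·10 + (1/16)·12 + (1/32)·14 + (1/32)·15 + (3/64)·16 + (1/32)·18 + (1/32)·20 + (1/32)·21 + (1/16)·24 + (1/64)·25 + (1/32)·28 + (1/32)·30 + (1/32)·32 + (1/32)·35 + (1/64)·36 + (1/32)·40 + (1/32)·42 + (1/32)·48 + (1/64)·49 + (1/32)·56 + (1/64)·64 = 81/4

81/4 dollars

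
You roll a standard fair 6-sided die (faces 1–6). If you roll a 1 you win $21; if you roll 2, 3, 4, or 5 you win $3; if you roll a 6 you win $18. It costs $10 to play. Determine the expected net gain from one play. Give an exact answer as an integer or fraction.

E[payout] = (2/3)·3 + (1/6)·18 + (1/6)·21 = 17/2
Expected profit = 17/2 − 10 = -3/2

-3/2 dollars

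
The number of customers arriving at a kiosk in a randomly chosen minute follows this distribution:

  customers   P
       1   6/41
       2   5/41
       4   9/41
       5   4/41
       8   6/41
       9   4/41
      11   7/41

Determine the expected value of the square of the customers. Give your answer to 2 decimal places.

E[X²] = (6/41)·1 + (5/41)·4 + (9/41)·16 + (4/41)·25 + (6/41)·64 + (4/41)·81 + (7/41)·121
     = 1825/41 ≈ 44.51

44.51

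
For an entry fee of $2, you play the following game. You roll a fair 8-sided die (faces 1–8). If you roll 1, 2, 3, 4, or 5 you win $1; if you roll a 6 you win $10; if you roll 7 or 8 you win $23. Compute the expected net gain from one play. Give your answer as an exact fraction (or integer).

45/8 dollars

E[payout] = (5/8)·1 + (1/8)·10 + (1/4)·23 = 61/8
Expected profit = 61/8 − 2 = 45/8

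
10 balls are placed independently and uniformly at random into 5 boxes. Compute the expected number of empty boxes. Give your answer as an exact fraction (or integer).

Let Xⱼ=1 if box j is empty. P(Xⱼ=1) = ((5-1)/5)^10 = 1048576/9765625.
By linearity, E[#empty] = 5·1048576/9765625 = 1048576/1953125.

1048576/1953125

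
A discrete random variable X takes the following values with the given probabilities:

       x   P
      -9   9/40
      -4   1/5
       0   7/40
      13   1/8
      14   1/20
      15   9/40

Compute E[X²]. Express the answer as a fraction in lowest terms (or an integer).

4119/40

E[X²] = (9/40)·81 + (1/5)·16 + (7/40)·0 + (1/8)·169 + (1/20)·196 + (9/40)·225
     = 4119/40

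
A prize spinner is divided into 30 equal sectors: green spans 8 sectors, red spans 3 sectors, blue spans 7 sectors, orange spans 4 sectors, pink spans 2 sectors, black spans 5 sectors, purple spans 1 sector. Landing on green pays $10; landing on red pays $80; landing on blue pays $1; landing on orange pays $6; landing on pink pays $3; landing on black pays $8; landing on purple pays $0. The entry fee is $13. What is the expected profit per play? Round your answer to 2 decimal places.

E[payout] = (8/30)·10 + (3/30)·80 + (7/30)·1 + (4/30)·6 + (2/30)·3 + (5/30)·8 + (1/30)·0 = 397/30
Expected profit = 397/30 − 13 = 7/30 ≈ $0.23

$0.23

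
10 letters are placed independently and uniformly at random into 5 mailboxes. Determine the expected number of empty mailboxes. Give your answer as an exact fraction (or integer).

1048576/1953125

Let Xⱼ=1 if mailbox j is empty. P(Xⱼ=1) = ((5-1)/5)^10 = 1048576/9765625.
By linearity, E[#empty] = 5·1048576/9765625 = 1048576/1953125.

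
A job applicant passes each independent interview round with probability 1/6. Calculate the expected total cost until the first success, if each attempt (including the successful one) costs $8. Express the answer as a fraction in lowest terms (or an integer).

E[#attempts] = 1/p = 6; E[cost] = 8·6 = 48.

$48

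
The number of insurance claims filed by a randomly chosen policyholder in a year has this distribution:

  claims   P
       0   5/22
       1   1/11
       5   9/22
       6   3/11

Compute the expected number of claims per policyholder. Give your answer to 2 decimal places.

3.77

E[X] = (5/22)·0 + (1/11)·1 + (9/22)·5 + (3/11)·6
     = 83/22 ≈ 3.77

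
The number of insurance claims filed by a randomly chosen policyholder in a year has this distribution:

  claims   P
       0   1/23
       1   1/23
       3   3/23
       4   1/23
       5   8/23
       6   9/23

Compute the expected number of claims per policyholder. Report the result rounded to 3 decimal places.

E[X] = (1/23)·0 + (1/23)·1 + (3/23)·3 + (1/23)·4 + (8/23)·5 + (9/23)·6
     = 108/23 ≈ 4.696

4.696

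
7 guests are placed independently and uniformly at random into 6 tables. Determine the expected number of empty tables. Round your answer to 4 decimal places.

Let Xⱼ=1 if table j is empty. P(Xⱼ=1) = ((6-1)/6)^7 = 78125/279936.
By linearity, E[#empty] = 6·78125/279936 = 78125/46656.
≈ 1.6745

1.6745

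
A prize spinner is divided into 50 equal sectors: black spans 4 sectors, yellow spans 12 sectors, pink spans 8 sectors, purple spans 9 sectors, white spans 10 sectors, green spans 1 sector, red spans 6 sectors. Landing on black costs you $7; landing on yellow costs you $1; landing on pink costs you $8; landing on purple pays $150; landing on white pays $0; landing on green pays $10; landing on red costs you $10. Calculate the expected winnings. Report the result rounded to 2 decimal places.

$23.92

E[payout] = (4/50)·(-7) + (12/50)·(-1) + (8/50)·(-8) + (9/50)·150 + (10/50)·0 + (1/50)·10 + (6/50)·(-10) = 598/25
≈ $23.92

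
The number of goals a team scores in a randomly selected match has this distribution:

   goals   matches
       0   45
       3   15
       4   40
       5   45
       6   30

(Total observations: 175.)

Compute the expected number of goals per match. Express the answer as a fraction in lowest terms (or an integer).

Total = 175, so P(goals=0) = 45/175, etc.
E[X] = (9/35)·0 + (3/35)·3 + (8/35)·4 + (9/35)·5 + (6/35)·6
     = 122/35

122/35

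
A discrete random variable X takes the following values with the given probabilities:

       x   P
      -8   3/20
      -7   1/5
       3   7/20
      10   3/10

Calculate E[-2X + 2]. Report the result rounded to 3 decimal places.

-0.900

E[-2x+2] = (3/20)·18 + (1/5)·16 + (7/20)·(-4) + (3/10)·(-18)
     = -9/10 ≈ -0.900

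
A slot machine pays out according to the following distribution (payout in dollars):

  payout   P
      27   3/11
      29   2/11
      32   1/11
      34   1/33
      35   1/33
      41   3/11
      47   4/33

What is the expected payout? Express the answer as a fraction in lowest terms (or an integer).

1139/33 dollars

E[X] = (3/11)·27 + (2/11)·29 + (1/11)·32 + (1/33)·34 + (1/33)·35 + (3/11)·41 + (4/33)·47
     = 1139/33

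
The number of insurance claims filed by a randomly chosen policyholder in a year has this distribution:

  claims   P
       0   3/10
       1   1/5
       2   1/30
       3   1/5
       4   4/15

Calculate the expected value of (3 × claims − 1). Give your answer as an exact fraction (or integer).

E[3x-1] = (3/10)·(-1) + (1/5)·2 + (1/30)·5 + (1/5)·8 + (4/15)·11
     = 24/5

24/5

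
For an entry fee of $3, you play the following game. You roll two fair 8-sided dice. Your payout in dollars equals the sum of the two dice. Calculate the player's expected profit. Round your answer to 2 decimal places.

Distribution of the sum of the two dice: 2 w.p. 1/64, 3 w.p. 1/32, 4 w.p. 3/64, 5 w.p. 1/16, 6 w.p. 5/64, 7 w.p. 3/32, …
E[payout] = (1/64)·2 + (1/32)·3 + (3/64)·4 + (1/16)·5 + (5/64)·6 + (3/32)·7 + (7/64)·8 + (1/8)·9 + (7/64)·10 + (3/32)·11 + (5/64)·12 + (1/16)·13 + (3/64)·14 + (1/32)·15 + (1/64)·16 = 9
Expected profit = 9 − 3 = 6 ≈ $6.00

$6.00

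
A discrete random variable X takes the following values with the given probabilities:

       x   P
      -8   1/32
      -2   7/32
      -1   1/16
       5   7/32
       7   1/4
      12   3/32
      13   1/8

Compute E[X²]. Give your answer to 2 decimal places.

55.28

E[X²] = (1/32)·64 + (7/32)·4 + (1/16)·1 + (7/32)·25 + (1/4)·49 + (3/32)·144 + (1/8)·169
     = 1769/32 ≈ 55.28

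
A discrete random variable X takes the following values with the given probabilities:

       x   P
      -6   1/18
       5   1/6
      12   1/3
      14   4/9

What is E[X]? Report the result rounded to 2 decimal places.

10.72

E[X] = (1/18)·(-6) + (1/6)·5 + (1/3)·12 + (4/9)·14
     = 193/18 ≈ 10.72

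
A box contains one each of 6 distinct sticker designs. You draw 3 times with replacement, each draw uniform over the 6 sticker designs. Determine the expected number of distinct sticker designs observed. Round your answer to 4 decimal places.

Let Xⱼ=1 if type j appears at least once. P(Xⱼ=1) = 1 − ((6−1)/6)^3 = 91/216.
E[#distinct] = 6·91/216 = 91/36.
≈ 2.5278

2.5278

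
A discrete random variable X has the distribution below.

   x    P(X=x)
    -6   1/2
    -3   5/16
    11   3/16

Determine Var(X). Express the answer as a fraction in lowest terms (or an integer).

E[X] = (1/2)·(-6) + (5/16)·(-3) + (3/16)·11 = -15/8
E[X²] = (1/2)·36 + (5/16)·9 + (3/16)·121 = 87/2
Var(X) = 87/2 − (-15/8)² = 2559/64

2559/64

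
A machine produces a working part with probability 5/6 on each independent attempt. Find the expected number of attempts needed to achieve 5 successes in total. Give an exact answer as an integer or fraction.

By linearity (sum of 5 independent geometric waits), E[trials] = 5/p = 5/(5/6) = 6.

6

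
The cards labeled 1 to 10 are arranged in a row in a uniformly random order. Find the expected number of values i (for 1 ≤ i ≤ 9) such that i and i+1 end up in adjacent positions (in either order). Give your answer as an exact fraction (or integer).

For each i ∈ {1,…,9}, let Xᵢ = 1 if i and i+1 are adjacent. P(Xᵢ=1) = 2·(10−1)!/10! = 2/10.
By linearity, E[ΣXᵢ] = (9)·(2/10) = 9/5.

9/5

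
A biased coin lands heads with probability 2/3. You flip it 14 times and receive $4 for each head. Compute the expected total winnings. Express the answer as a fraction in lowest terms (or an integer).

E[#heads] = 14·2/3 = 28/3 (linearity over flips).
E[winnings] = 4·28/3 = 112/3.

112/3 dollars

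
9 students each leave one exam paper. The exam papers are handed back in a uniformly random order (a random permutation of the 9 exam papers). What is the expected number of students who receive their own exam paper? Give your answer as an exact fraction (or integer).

1

Let Xᵢ = 1 if person i gets their own exam paper. For each i, P(Xᵢ=1) = 1/9.
By linearity of expectation, E[X₁+…+X_9] = 9·(1/9) = 1.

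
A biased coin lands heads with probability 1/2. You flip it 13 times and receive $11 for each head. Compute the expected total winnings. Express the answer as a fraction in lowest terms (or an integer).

143/2 dollars

E[#heads] = 13·1/2 = 13/2 (linearity over flips).
E[winnings] = 11·13/2 = 143/2.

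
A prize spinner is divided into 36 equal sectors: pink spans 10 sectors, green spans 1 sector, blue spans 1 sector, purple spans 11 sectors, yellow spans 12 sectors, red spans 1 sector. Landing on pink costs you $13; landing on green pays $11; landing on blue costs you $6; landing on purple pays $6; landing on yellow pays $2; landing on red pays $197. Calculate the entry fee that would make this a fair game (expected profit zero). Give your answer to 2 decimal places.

$4.50

E[payout] = (10/36)·(-13) + (1/36)·11 + (1/36)·(-6) + (11/36)·6 + (12/36)·2 + (1/36)·197 = 9/2
Fair fee = E[payout] = 9/2 ≈ $4.50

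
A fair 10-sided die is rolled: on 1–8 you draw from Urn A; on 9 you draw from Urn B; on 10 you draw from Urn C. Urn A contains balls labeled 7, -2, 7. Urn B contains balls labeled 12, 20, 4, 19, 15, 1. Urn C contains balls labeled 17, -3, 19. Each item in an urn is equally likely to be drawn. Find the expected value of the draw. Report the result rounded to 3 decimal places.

E[X | Urn A] = (7 − 2 + 7)/3 = 4
E[X | Urn B] = (12 + 20 + 4 + 19 + 15 + 1)/6 = 71/6
E[X | Urn C] = (17 − 3 + 19)/3 = 11
E[X] = (4/5)·4 + (1/10)·71/6 + (1/10)·11 = 329/60 ≈ 5.483

5.483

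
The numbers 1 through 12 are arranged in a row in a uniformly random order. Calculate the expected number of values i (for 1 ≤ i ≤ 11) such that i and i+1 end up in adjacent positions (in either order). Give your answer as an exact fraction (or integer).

11/6

For each i ∈ {1,…,11}, let Xᵢ = 1 if i and i+1 are adjacent. P(Xᵢ=1) = 2·(12−1)!/12! = 2/12.
By linearity, E[ΣXᵢ] = (11)·(2/12) = 11/6.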